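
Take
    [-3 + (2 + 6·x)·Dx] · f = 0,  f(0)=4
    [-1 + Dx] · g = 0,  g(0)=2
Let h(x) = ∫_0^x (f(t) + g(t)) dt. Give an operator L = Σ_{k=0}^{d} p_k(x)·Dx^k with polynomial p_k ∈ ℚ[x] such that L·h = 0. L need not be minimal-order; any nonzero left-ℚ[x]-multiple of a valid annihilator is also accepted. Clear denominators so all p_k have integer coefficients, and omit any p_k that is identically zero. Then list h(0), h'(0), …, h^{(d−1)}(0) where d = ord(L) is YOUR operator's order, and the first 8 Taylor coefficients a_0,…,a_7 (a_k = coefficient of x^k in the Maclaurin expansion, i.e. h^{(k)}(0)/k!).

L = (15 + 18·x)·Dx + (-13 - 24·x - 36·x^2)·Dx^2 + (-2 + 6·x + 36·x^2)·Dx^3  (order 3).
h: a_k = 0, 6, 4, -7/6, 85/48, -1207/480, 25531/5760, -688873/80640, …
ICs: h(0) = 0, h′(0) = 6, h′′(0) = 8.

f: a_k = 4, 6, -9/2, 27/4, -405/32, 1701/64, -15309/256, 72171/512, …
g: a_k = 2, 2, 1, 1/3, 1/12, 1/60, 1/360, 1/2520, …
Weyl lclm of L_f,L_g ⇒ L₀ (ord ≤ 2).
h=∫₀ˣh₀: take L = L₀·Dx.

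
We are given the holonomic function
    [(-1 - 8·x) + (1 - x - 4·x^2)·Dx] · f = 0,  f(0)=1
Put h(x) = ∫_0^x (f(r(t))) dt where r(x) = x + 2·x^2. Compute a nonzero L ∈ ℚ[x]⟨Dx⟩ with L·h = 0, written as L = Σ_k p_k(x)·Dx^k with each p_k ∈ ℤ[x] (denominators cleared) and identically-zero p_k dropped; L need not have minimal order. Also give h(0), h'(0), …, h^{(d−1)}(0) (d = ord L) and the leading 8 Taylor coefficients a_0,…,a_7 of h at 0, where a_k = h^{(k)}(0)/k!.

L = (1 + 12·x + 48·x^2 + 64·x^3)·Dx + (-1 + x + 6·x^2 + 16·x^3 + 16·x^4)·Dx^2  (order 2).
h: a_k = 0, 1, 1/2, 7/3, 29/4, 103/5, 135/2, 1599/7, …
ICs: h(0) = 0, h′(0) = 1.

f: a_k = 1, 1, 5, 9, 29, 65, 181, 441, …
L₀ from L_f via x↦r, Dx↦r'^{-1}Dx.
h=∫h₀ ⇒ L = L₀·Dx.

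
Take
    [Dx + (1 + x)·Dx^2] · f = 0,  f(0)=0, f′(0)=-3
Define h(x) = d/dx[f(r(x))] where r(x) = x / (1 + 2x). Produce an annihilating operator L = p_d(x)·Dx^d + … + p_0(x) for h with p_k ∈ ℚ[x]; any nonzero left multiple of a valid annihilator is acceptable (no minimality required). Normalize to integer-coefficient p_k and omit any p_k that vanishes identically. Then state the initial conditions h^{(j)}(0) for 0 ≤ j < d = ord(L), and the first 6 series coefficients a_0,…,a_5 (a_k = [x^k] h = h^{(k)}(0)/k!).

f: a_k = 0, -3, 3/2, -1, 3/4, -3/5, …
L₀ from L_f via x↦r, Dx↦r'^{-1}Dx.
h=h₀': d/dx-closure on L₀ ⇒ L.
L = (5 + 12·x) + (1 + 5·x + 6·x^2)·Dx  (order 1).
h: a_k = -3, 15, -57, 195, -633, 1995, …
ICs: h(0) = -3.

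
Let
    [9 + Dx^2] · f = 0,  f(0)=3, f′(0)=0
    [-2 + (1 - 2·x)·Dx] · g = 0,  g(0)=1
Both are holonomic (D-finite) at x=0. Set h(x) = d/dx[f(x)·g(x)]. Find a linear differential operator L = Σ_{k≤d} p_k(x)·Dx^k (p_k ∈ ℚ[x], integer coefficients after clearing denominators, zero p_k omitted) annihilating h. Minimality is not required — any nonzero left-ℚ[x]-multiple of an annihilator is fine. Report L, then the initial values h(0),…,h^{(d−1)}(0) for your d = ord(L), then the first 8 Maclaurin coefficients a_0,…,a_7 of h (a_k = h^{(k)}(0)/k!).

f: a_k = 3, 0, -27/2, 0, 81/8, 0, -243/80, 0, …
g: a_k = 1, 2, 4, 8, 16, 32, 64, 128, …
Sym-product of L_f,L_g gives L₀ (≤ ord 2).
h=h₀': d/dx-closure on L₀ ⇒ L.
L = (1 - 36·x + 36·x^2) + (-4 + 8·x)·Dx + (1 - 4·x + 4·x^2)·Dx^2  (order 2).
h: a_k = 6, -3, -9, 33/2, 165/4, 3231/40, 7539/40, 48687/112, …
ICs: h(0) = 6, h′(0) = -3.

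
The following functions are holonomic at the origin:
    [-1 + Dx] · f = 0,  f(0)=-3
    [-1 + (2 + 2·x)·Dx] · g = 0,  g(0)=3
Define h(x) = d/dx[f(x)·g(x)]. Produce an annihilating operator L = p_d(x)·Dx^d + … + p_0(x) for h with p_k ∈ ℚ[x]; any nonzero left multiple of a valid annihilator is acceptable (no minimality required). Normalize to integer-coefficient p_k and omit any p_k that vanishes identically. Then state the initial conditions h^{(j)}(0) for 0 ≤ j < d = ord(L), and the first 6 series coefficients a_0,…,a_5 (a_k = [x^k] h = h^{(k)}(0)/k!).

f: a_k = -3, -3, -3/2, -1/2, -1/8, -1/40, …
g: a_k = 3, 3/2, -3/8, 3/16, -15/128, 21/256, …
L₀ := L_f ⊗_s L_g (sym. prod.), ord ≤ 1.
Differentiate: ansatz ord ≤ ord L₀ ⇒ L.
L = (7 + 12·x + 4·x^2) + (-6 - 10·x - 4·x^2)·Dx  (order 1).
h: a_k = -27/2, -63/4, -153/16, -99/32, -321/256, 267/2560, …
ICs: h(0) = -27/2.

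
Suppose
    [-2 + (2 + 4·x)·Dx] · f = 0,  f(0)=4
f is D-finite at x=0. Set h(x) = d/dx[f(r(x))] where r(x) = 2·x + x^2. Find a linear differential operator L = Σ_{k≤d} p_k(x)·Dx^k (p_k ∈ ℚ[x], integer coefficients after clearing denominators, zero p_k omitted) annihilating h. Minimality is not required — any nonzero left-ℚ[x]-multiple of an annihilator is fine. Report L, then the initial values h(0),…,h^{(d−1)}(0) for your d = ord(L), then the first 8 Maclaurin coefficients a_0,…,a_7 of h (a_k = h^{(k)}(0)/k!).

L = -1 + (-1 - 5·x - 6·x^2 - 2·x^3)·Dx  (order 1).
h: a_k = 8, -8, 24, -72, 220, -684, 2156, -6868, …
ICs: h(0) = 8.

f: a_k = 4, 4, -2, 2, -5/2, 7/2, -21/4, 33/4, …
h₀=f(r): pull back L_f along r ⇒ L₀.
h₀' ⇒ L via d/dx closure of L₀.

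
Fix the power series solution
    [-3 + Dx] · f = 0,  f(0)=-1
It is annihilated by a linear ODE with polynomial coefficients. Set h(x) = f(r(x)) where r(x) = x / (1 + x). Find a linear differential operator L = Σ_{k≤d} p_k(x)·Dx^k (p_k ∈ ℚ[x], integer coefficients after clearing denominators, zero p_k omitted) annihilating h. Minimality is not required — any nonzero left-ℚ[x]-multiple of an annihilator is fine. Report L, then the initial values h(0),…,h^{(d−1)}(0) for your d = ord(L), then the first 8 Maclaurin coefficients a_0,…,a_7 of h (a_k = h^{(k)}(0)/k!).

L = -3 + (1 + 2·x + x^2)·Dx  (order 1).
h: a_k = -1, -3, -3/2, 3/2, -3/8, -21/40, 69/80, -411/560, …
ICs: h(0) = -1.

f: a_k = -1, -3, -9/2, -9/2, -27/8, -81/40, -81/80, -243/560, …
L₀ from L_f via x↦r, Dx↦r'^{-1}Dx.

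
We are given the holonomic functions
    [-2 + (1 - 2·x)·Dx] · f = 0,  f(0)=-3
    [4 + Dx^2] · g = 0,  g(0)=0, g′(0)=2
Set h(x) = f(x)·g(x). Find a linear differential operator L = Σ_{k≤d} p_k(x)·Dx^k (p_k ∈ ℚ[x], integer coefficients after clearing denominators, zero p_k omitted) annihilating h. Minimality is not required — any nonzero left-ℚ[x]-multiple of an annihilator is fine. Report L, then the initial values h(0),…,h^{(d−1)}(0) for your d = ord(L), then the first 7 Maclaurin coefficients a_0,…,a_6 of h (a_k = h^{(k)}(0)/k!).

L = (-4 + 8·x) + 4·Dx + (-1 + 2·x)·Dx^2  (order 2).
h: a_k = 0, -6, -12, -20, -40, -404/5, -808/5, …
ICs: h(0) = 0, h′(0) = -6.

f: a_k = -3, -6, -12, -24, -48, -96, -192, …
g: a_k = 0, 2, 0, -4/3, 0, 4/15, 0, …
L₀ := L_f ⊗_s L_g (sym. prod.), ord ≤ 2.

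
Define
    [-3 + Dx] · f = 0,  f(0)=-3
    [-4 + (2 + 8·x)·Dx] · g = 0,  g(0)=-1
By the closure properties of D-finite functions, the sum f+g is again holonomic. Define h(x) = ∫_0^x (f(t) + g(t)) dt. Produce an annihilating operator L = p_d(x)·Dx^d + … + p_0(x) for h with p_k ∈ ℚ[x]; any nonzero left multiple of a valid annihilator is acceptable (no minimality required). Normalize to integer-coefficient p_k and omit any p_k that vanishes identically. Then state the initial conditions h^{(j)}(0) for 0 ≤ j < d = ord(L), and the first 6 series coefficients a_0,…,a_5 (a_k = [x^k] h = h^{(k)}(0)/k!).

L = (30 + 72·x)·Dx + (-13 - 72·x - 144·x^2)·Dx^2 + (1 + 16·x + 48·x^2)·Dx^3  (order 3).
h: a_k = 0, -4, -11/2, -23/6, -35/8, -1/40, …
ICs: h(0) = 0, h′(0) = -4, h′′(0) = -11.

f: a_k = -3, -9, -27/2, -27/2, -81/8, -243/40, …
g: a_k = -1, -2, 2, -4, 10, -28, …
L₀ := lclm(L_f,L_g); ord L₀ ≤ 1+1.
h=∫₀ˣh₀: take L = L₀·Dx.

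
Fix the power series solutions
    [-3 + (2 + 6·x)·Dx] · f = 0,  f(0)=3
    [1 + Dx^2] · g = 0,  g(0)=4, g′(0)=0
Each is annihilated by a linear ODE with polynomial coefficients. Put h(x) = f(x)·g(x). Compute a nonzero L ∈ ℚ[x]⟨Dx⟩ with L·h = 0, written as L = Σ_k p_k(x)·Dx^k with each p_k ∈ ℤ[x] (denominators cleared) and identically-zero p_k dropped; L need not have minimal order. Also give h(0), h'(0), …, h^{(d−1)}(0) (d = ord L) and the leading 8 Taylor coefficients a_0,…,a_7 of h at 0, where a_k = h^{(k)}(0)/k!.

L = (31 + 24·x + 36·x^2) + (-12 - 36·x)·Dx + (4 + 24·x + 36·x^2)·Dx^2  (order 2).
h: a_k = 12, 18, -39/2, 45/4, -983/32, 4503/64, -618229/3840, 982601/2560, …
ICs: h(0) = 12, h′(0) = 18.

f: a_k = 3, 9/2, -27/8, 81/16, -1215/128, 5103/256, -45927/1024, 216513/2048, …
g: a_k = 4, 0, -2, 0, 1/6, 0, -1/180, 0, …
L₀ := L_f ⊗_s L_g (sym. prod.), ord ≤ 2.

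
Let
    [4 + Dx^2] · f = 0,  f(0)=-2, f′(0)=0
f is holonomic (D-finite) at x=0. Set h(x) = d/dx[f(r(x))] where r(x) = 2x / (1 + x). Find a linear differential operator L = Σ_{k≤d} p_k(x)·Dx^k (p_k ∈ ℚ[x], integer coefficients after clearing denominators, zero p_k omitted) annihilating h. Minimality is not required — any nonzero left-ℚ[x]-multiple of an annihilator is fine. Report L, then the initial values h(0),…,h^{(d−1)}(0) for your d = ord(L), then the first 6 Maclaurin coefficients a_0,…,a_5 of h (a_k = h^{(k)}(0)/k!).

L = (22 + 12·x + 6·x^2) + (6 + 18·x + 18·x^2 + 6·x^3)·Dx + (1 + 4·x + 6·x^2 + 4·x^3 + x^4)·Dx^2  (order 2).
h: a_k = 0, 32, -96, 320/3, 320/3, -10976/15, …
ICs: h(0) = 0, h′(0) = 32.

f: a_k = -2, 0, 4, 0, -4/3, 0, …
Substitute x→r, Dx→(1/r')Dx; clear ⇒ L₀.
h=h₀': d/dx-closure on L₀ ⇒ L.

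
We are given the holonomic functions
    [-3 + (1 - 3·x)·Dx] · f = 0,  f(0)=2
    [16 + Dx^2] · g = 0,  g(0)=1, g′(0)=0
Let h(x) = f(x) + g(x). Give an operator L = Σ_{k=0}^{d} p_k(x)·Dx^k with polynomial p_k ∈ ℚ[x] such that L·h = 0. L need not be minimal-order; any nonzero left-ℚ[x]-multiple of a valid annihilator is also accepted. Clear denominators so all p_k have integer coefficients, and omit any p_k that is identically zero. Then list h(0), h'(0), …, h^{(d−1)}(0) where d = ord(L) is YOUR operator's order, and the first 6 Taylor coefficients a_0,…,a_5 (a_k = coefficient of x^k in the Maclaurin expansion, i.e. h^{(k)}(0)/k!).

L = (1680 - 2304·x + 3456·x^2) + (-272 + 1584·x - 3456·x^2 + 3456·x^3)·Dx + (105 - 144·x + 216·x^2)·Dx^2 + (-17 + 99·x - 216·x^2 + 216·x^3)·Dx^3  (order 3).
h: a_k = 3, 6, 10, 54, 518/3, 486, …
ICs: h(0) = 3, h′(0) = 6, h′′(0) = 20.

f: a_k = 2, 6, 18, 54, 162, 486, …
g: a_k = 1, 0, -8, 0, 32/3, 0, …
f+g: L₀ = lclm(L_f,L_g), ord ≤ 1+2.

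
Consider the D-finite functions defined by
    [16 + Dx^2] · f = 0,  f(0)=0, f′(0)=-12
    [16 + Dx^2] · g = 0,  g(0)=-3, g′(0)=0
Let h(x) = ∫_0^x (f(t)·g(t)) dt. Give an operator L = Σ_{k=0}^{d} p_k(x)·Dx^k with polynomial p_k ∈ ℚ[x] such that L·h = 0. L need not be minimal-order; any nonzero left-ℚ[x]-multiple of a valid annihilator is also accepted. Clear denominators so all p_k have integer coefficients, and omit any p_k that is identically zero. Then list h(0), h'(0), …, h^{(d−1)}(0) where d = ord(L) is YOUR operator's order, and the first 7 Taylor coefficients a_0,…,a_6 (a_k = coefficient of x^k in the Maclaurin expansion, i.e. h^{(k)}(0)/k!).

L = 64·Dx^2 + Dx^4  (order 4).
h: a_k = 0, 0, 18, 0, -96, 0, 1024/5, …
ICs: h(0) = 0, h′(0) = 0, h′′(0) = 36, h′′′(0) = 0.

f: a_k = 0, -12, 0, 32, 0, -128/5, 0, …
g: a_k = -3, 0, 24, 0, -32, 0, 256/15, …
Sym-product of L_f,L_g gives L₀ (≤ ord 4).
h=∫₀ˣh₀: take L = L₀·Dx.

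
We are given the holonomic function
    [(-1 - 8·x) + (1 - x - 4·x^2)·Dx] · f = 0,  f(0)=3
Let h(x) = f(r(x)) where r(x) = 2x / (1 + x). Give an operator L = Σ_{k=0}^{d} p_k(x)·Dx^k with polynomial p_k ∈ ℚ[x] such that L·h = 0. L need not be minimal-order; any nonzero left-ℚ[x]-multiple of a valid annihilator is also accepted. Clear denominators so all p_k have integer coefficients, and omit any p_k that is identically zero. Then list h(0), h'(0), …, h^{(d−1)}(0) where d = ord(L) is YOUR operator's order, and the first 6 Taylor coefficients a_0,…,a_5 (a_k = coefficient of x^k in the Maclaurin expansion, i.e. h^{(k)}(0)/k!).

L = (2 + 34·x) + (-1 - x + 17·x^2 + 17·x^3)·Dx  (order 1).
h: a_k = 3, 6, 54, 102, 918, 1734, …
ICs: h(0) = 3.

f: a_k = 3, 3, 15, 27, 87, 195, …
Substitute x→r, Dx→(1/r')Dx; clear ⇒ L₀.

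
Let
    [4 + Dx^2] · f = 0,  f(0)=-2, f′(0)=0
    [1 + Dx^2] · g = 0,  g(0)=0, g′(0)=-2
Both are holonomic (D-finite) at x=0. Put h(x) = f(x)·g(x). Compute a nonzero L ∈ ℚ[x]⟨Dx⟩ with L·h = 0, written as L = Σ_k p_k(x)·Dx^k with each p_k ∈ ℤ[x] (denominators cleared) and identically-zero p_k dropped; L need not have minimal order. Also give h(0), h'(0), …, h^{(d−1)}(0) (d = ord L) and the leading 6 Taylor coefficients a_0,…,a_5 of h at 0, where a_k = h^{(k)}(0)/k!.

f: a_k = -2, 0, 4, 0, -4/3, 0, …
g: a_k = 0, -2, 0, 1/3, 0, -1/60, …
Product ⇒ symmetric product L₀, ord ≤ 4.
L = 9 + 10·Dx^2 + Dx^4  (order 4).
h: a_k = 0, 4, 0, -26/3, 0, 121/30, …
ICs: h(0) = 0, h′(0) = 4, h′′(0) = 0, h′′′(0) = -52.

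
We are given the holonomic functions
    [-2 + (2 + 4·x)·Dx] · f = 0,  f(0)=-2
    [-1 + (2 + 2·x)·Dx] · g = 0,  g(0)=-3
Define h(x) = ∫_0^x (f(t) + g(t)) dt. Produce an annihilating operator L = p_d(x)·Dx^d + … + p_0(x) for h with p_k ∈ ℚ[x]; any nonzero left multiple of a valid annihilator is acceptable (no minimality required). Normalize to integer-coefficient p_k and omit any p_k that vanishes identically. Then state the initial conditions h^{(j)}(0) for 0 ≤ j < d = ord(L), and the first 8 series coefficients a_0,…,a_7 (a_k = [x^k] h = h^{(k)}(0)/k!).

L = -Dx + (3 + 4·x)·Dx^2 + (2 + 6·x + 4·x^2)·Dx^3  (order 3).
h: a_k = 0, -5, -7/4, 11/24, -19/64, 35/128, -469/1536, 393/1024, …
ICs: h(0) = 0, h′(0) = -5, h′′(0) = -7/2.

f: a_k = -2, -2, 1, -1, 5/4, -7/4, 21/8, -33/8, …
g: a_k = -3, -3/2, 3/8, -3/16, 15/128, -21/256, 63/1024, -99/2048, …
L₀ := lclm(L_f,L_g); ord L₀ ≤ 1+1.
∫: right-multiply L₀ by Dx.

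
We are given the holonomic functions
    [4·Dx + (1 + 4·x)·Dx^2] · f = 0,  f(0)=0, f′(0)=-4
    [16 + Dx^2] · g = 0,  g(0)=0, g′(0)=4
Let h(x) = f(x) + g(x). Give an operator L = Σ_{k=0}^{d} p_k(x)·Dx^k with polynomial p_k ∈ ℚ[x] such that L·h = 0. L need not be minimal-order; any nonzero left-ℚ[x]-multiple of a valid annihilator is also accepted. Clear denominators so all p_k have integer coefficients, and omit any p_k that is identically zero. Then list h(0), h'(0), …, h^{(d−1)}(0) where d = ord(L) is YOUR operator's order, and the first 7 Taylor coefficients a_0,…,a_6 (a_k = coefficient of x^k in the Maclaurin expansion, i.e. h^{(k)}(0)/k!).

L = (448 + 512·x + 1024·x^2)·Dx + (48 + 320·x + 768·x^2 + 1024·x^3)·Dx^2 + (28 + 32·x + 64·x^2)·Dx^3 + (3 + 20·x + 48·x^2 + 64·x^3)·Dx^4  (order 4).
h: a_k = 0, 0, 8, -32, 64, -2944/15, 2048/3, …
ICs: h(0) = 0, h′(0) = 0, h′′(0) = 16, h′′′(0) = -192.

f: a_k = 0, -4, 8, -64/3, 64, -1024/5, 2048/3, …
g: a_k = 0, 4, 0, -32/3, 0, 128/15, 0, …
L₀ := lclm(L_f,L_g); ord L₀ ≤ 2+2.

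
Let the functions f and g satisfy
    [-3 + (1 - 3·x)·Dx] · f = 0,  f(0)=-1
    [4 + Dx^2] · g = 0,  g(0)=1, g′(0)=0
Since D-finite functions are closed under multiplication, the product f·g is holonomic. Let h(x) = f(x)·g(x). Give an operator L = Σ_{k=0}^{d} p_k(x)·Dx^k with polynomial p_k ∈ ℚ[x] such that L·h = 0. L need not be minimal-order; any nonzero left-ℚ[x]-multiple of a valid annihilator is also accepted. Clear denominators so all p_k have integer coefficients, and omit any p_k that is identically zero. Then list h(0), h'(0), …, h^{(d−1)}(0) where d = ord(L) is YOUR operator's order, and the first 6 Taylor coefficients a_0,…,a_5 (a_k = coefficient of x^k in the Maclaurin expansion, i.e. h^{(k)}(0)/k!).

f: a_k = -1, -3, -9, -27, -81, -243, …
g: a_k = 1, 0, -2, 0, 2/3, 0, …
Product ⇒ symmetric product L₀, ord ≤ 2.
L = (-4 + 12·x) + 6·Dx + (-1 + 3·x)·Dx^2  (order 2).
h: a_k = -1, -3, -7, -21, -191/3, -191, …
ICs: h(0) = -1, h′(0) = -3.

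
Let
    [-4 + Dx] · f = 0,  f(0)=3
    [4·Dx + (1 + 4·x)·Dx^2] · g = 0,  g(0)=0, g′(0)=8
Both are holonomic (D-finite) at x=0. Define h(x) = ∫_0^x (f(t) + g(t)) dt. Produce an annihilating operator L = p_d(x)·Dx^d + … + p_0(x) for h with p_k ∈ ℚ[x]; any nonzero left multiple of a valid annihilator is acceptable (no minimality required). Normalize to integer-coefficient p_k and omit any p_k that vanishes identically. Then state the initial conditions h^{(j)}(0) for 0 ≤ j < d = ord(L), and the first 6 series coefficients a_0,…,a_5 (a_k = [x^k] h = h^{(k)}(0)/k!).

L = (-24 - 32·x)·Dx^2 + (2 - 16·x - 32·x^2)·Dx^3 + (1 + 6·x + 8·x^2)·Dx^4  (order 4).
h: a_k = 0, 3, 10, 8/3, 56/3, -96/5, …
ICs: h(0) = 0, h′(0) = 3, h′′(0) = 20, h′′′(0) = 16.

f: a_k = 3, 12, 24, 32, 32, 128/5, …
g: a_k = 0, 8, -16, 128/3, -128, 2048/5, …
f+g: L₀ = lclm(L_f,L_g), ord ≤ 1+2.
∫: right-multiply L₀ by Dx.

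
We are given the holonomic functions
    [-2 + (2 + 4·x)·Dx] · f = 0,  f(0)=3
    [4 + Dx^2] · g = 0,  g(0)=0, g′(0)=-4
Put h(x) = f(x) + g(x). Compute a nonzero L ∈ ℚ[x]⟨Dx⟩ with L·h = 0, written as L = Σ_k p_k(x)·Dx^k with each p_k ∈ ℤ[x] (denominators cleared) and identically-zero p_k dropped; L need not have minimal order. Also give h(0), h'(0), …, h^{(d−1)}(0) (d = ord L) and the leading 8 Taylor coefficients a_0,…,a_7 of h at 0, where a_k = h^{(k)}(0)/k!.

L = (-28 - 64·x - 64·x^2) + (12 + 88·x + 192·x^2 + 128·x^3)·Dx + (-7 - 16·x - 16·x^2)·Dx^2 + (3 + 22·x + 48·x^2 + 32·x^3)·Dx^3  (order 3).
h: a_k = 3, -1, -3/2, 25/6, -15/8, 251/120, -63/16, 31441/5040, …
ICs: h(0) = 3, h′(0) = -1, h′′(0) = -3.

f: a_k = 3, 3, -3/2, 3/2, -15/8, 21/8, -63/16, 99/16, …
g: a_k = 0, -4, 0, 8/3, 0, -8/15, 0, 16/315, …
f+g: L₀ = lclm(L_f,L_g), ord ≤ 1+2.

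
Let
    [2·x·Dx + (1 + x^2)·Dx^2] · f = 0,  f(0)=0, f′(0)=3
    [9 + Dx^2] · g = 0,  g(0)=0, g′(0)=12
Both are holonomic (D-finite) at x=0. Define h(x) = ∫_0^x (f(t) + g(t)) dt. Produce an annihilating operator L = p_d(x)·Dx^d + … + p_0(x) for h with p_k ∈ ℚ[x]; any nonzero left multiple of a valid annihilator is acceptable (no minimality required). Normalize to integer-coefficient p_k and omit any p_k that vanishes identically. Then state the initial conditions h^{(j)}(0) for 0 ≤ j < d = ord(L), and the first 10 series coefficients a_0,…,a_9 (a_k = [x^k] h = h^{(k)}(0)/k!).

L = (-54·x + 540·x^3 + 162·x^5)·Dx^2 + (63 + 279·x^2 + 297·x^4 + 81·x^6)·Dx^3 + (-6·x + 60·x^3 + 18·x^5)·Dx^4 + (7 + 31·x^2 + 33·x^4 + 9·x^6)·Dx^5  (order 5).
h: a_k = 0, 0, 15/2, 0, -19/4, 0, 29/20, 0, -303/1120, 0, …
ICs: h(0) = 0, h′(0) = 0, h′′(0) = 15, h′′′(0) = 0, h′′′′(0) = -114.

f: a_k = 0, 3, 0, -1, 0, 3/5, 0, -3/7, 0, 1/3, …
g: a_k = 0, 12, 0, -18, 0, 81/10, 0, -243/140, 0, 243/1120, …
f+g: L₀ = lclm(L_f,L_g), ord ≤ 2+2.
h=∫h₀ ⇒ L = L₀·Dx.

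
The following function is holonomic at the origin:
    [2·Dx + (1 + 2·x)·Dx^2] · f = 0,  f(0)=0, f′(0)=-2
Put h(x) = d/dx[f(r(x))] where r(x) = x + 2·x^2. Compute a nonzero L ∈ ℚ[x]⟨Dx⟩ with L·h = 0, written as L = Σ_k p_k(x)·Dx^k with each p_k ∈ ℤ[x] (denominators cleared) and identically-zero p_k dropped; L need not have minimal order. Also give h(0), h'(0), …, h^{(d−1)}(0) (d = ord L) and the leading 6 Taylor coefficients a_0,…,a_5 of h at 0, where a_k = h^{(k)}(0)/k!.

L = (-2 + 8·x + 16·x^2) + (1 + 6·x + 12·x^2 + 16·x^3)·Dx  (order 1).
h: a_k = -2, -4, 16, -16, -32, 128, …
ICs: h(0) = -2.

f: a_k = 0, -2, 2, -8/3, 4, -32/5, …
Change of var in L_f (x↦r) gives L₀.
Derive L from L₀ (diff closure).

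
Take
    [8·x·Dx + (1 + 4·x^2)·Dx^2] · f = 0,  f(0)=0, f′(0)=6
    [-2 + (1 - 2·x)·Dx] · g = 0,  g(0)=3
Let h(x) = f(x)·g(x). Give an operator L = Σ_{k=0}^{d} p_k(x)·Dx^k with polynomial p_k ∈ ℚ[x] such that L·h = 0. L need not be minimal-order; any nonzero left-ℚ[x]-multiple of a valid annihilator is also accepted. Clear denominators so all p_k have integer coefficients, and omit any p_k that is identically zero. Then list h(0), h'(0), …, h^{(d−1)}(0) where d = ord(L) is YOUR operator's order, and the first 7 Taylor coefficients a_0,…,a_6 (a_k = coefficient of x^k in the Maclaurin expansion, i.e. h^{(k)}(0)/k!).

L = 16·x + (4 - 8·x + 32·x^2)·Dx + (-1 + 2·x - 4·x^2 + 8·x^3)·Dx^2  (order 2).
h: a_k = 0, 18, 36, 48, 96, 1248/5, 2496/5, …
ICs: h(0) = 0, h′(0) = 18.

f: a_k = 0, 6, 0, -8, 0, 96/5, 0, …
g: a_k = 3, 6, 12, 24, 48, 96, 192, …
Sym-product of L_f,L_g gives L₀ (≤ ord 2).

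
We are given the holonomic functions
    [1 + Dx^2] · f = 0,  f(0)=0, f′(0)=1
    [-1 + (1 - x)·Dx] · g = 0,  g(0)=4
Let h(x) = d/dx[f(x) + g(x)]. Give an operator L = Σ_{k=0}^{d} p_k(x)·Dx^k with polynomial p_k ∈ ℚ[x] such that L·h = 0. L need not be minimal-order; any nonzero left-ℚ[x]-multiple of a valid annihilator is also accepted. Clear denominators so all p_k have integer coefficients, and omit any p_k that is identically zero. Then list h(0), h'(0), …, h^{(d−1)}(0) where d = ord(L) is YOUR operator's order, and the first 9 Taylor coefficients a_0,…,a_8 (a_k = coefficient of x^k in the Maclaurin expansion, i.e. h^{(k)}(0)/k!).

f: a_k = 0, 1, 0, -1/6, 0, 1/120, 0, -1/5040, 0, …
g: a_k = 4, 4, 4, 4, 4, 4, 4, 4, 4, …
Weyl lclm of L_f,L_g ⇒ L₀ (ord ≤ 3).
Derive L from L₀ (diff closure).
L = (26 - 4·x + 2·x^2) + (-7 + 9·x - 3·x^2 + x^3)·Dx + (26 - 4·x + 2·x^2)·Dx^2 + (-7 + 9·x - 3·x^2 + x^3)·Dx^3  (order 3).
h: a_k = 5, 8, 23/2, 16, 481/24, 24, 20159/720, 32, 1451521/40320, …
ICs: h(0) = 5, h′(0) = 8, h′′(0) = 23.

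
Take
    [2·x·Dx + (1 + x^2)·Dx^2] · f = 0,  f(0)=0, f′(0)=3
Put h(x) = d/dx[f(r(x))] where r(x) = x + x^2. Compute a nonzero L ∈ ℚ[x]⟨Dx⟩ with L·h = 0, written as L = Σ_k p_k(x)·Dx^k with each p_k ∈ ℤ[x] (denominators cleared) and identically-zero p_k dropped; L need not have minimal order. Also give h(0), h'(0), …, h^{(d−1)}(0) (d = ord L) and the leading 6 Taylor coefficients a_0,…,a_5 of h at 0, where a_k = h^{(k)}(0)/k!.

f: a_k = 0, 3, 0, -1, 0, 3/5, …
Change of var in L_f (x↦r) gives L₀.
Differentiate: ansatz ord ≤ ord L₀ ⇒ L.
L = (-2 + 2·x + 8·x^2 + 12·x^3 + 6·x^4) + (1 + 2·x + x^2 + 4·x^3 + 5·x^4 + 2·x^5)·Dx  (order 1).
h: a_k = 3, 6, -3, -12, -12, 12, …
ICs: h(0) = 3.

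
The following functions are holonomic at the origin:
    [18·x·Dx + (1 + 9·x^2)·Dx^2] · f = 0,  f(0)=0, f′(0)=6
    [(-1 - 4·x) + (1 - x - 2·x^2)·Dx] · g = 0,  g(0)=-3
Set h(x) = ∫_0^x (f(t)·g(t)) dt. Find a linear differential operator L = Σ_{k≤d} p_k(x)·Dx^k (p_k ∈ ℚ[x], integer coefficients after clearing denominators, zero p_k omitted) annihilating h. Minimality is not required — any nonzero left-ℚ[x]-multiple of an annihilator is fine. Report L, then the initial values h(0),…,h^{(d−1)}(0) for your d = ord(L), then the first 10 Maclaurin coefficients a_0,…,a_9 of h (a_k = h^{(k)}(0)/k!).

f: a_k = 0, 6, 0, -18, 0, 486/5, 0, -4374/7, 0, 4374, …
g: a_k = -3, -3, -9, -15, -33, -63, -129, -255, -513, -1023, …
h₀=f·g: eliminate ⇒ L₀, order ≤ 2·1.
h=∫h₀ ⇒ L = L₀·Dx.
L = (4 + 18·x + 108·x^2)·Dx + (2 - 10·x + 36·x^2 + 108·x^3)·Dx^2 + (-1 + x - 7·x^2 + 9·x^3 + 18·x^4)·Dx^3  (order 3).
h: a_k = 0, 0, -9, -6, 0, -36/5, -273/5, -1998/35, 7173/70, 16/7, …
ICs: h(0) = 0, h′(0) = 0, h′′(0) = -18.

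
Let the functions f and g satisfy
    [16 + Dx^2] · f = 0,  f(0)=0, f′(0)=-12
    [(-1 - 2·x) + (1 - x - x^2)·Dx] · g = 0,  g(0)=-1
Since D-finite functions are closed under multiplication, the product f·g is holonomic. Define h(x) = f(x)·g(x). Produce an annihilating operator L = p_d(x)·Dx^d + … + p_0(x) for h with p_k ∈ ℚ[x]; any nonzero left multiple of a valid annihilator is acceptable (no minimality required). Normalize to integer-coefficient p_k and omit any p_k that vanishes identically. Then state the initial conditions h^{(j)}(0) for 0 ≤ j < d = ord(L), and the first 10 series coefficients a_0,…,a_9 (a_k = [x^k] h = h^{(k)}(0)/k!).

f: a_k = 0, -12, 0, 32, 0, -128/5, 0, 1024/105, 0, -2048/945, …
g: a_k = -1, -1, -2, -3, -5, -8, -13, -21, -34, -55, …
L₀ := L_f ⊗_s L_g (sym. prod.), ord ≤ 2.
L = (-14 + 16·x + 16·x^2) + (2 + 4·x)·Dx + (-1 + x + x^2)·Dx^2  (order 2).
h: a_k = 0, 12, 12, -8, 4, 108/5, 128/5, 3932/105, 1324/21, 97016/945, …
ICs: h(0) = 0, h′(0) = 12.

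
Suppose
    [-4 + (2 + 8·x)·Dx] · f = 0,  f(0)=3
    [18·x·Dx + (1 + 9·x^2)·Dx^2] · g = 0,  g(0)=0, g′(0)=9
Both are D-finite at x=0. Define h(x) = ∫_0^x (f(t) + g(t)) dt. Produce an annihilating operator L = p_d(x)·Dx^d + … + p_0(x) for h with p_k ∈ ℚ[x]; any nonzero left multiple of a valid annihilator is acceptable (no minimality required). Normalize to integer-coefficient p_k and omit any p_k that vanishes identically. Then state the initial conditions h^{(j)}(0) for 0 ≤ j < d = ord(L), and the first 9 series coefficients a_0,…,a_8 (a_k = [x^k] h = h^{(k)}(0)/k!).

f: a_k = 3, 6, -6, 12, -30, 84, -252, 792, -2574, …
g: a_k = 0, 9, 0, -27, 0, 729/5, 0, -6561/7, 0, …
Sum ⇒ L₀ = lclm(L_f,L_g) in ℚ(x)⟨Dx⟩.
h=∫h₀ ⇒ L = L₀·Dx.
L = (-18 - 180·x + 486·x^2 + 972·x^3)·Dx^2 + (-15 - 72·x - 9·x^2 + 1944·x^3 + 3402·x^4)·Dx^3 + (-1 + 5·x + 54·x^2 + 153·x^3 + 567·x^4 + 972·x^5)·Dx^4  (order 4).
h: a_k = 0, 3, 15/2, -2, -15/4, -6, 383/10, -36, -1017/56, …
ICs: h(0) = 0, h′(0) = 3, h′′(0) = 15, h′′′(0) = -12.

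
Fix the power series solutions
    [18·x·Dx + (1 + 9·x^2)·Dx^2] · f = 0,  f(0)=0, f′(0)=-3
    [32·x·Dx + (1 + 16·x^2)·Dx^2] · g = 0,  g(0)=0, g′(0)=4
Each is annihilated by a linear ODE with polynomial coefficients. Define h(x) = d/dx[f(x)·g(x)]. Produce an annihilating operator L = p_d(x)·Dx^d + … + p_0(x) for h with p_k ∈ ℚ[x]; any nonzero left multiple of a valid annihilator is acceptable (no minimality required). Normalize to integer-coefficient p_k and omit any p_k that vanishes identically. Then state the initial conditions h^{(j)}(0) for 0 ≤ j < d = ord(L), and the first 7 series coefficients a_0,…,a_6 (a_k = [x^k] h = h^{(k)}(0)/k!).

f: a_k = 0, -3, 0, 9, 0, -243/5, 0, …
g: a_k = 0, 4, 0, -64/3, 0, 1024/5, 0, …
h₀=f·g: eliminate ⇒ L₀, order ≤ 2·2.
h₀' ⇒ L via d/dx closure of L₀.
L = (-3456·x - 144000·x^3 - 1327104·x^5 + 4147200·x^7 + 71663616·x^9) + (-100 - 11532·x^2 - 259200·x^4 - 1161216·x^6 + 14515200·x^8 + 107495424·x^10)·Dx + (-200·x - 7880·x^3 - 86400·x^5 + 194112·x^7 + 8294400·x^9 + 35831808·x^11)·Dx^2 + (-1 - 50·x^2 - 769·x^4 + 110736·x^8 + 1036800·x^10 + 2985984·x^12)·Dx^3  (order 3).
h: a_k = 0, -24, 0, 400, 0, -30024/5, 0, …
ICs: h(0) = 0, h′(0) = -24, h′′(0) = 0.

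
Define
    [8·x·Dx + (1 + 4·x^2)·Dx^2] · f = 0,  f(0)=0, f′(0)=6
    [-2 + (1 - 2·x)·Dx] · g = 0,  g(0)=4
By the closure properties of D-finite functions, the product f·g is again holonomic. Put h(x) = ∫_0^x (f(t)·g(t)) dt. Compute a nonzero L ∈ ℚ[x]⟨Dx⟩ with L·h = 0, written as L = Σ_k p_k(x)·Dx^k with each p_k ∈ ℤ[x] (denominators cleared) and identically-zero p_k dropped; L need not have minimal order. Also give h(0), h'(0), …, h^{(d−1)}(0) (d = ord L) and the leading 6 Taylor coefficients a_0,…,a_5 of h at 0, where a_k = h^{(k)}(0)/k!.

f: a_k = 0, 6, 0, -8, 0, 96/5, …
g: a_k = 4, 8, 16, 32, 64, 128, …
Product ⇒ symmetric product L₀, ord ≤ 2.
Integrate: L := L₀·Dx.
L = 16·x·Dx + (4 - 8·x + 32·x^2)·Dx^2 + (-1 + 2·x - 4·x^2 + 8·x^3)·Dx^3  (order 3).
h: a_k = 0, 0, 12, 16, 16, 128/5, …
ICs: h(0) = 0, h′(0) = 0, h′′(0) = 24.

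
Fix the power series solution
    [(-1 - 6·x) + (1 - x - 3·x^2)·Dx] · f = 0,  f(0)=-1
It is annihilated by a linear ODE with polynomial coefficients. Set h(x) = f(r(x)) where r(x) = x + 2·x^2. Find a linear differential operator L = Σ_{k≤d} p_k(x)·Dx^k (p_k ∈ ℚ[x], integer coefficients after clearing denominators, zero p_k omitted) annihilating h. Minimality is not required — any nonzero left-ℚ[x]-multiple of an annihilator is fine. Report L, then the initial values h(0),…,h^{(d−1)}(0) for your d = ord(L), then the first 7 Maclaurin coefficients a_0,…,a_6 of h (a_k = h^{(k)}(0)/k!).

L = (1 + 10·x + 36·x^2 + 48·x^3) + (-1 + x + 5·x^2 + 12·x^3 + 12·x^4)·Dx  (order 1).
h: a_k = -1, -1, -6, -23, -77, -276, -1009, …
ICs: h(0) = -1.

f: a_k = -1, -1, -4, -7, -19, -40, -97, …
L₀ from L_f via x↦r, Dx↦r'^{-1}Dx.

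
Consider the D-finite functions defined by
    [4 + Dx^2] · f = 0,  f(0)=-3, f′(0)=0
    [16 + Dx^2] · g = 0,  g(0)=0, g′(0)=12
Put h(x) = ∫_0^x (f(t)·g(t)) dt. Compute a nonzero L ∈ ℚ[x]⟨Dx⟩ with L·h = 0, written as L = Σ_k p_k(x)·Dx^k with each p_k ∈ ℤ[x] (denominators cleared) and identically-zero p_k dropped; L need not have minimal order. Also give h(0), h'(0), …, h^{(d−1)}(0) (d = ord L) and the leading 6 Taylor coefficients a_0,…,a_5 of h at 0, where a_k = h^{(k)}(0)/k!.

f: a_k = -3, 0, 6, 0, -2, 0, …
g: a_k = 0, 12, 0, -32, 0, 128/5, …
f·g: L₀ = L_f ⊗_s L_g, ord ≤ 2·2.
h=∫₀ˣh₀: take L = L₀·Dx.
L = 144·Dx + 40·Dx^3 + Dx^5  (order 5).
h: a_k = 0, 0, -18, 0, 42, 0, …
ICs: h(0) = 0, h′(0) = 0, h′′(0) = -36, h′′′(0) = 0, h′′′′(0) = 1008.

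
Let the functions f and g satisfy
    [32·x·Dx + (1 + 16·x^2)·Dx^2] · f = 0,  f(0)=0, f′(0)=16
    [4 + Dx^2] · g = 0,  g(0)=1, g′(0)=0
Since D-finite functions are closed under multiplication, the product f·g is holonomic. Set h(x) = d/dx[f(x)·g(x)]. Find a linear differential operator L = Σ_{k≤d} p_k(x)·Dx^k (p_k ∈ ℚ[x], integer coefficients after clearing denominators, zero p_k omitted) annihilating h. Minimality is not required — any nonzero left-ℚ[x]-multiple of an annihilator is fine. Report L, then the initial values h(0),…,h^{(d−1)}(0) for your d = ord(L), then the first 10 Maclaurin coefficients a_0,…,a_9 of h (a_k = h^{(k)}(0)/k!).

f: a_k = 0, 16, 0, -256/3, 0, 4096/5, 0, -65536/7, 0, 1048576/9, …
g: a_k = 1, 0, -2, 0, 2/3, 0, -4/45, 0, 2/315, 0, …
Product ⇒ symmetric product L₀, ord ≤ 4.
Differentiate: ansatz ord ≤ ord L₀ ⇒ L.
L = (62288 + 2213376·x^2 + 73428992·x^4 + 58982400·x^6 + 3145728·x^8 - 167772160·x^10 + 268435456·x^12) + (35072·x + 2871296·x^3 + 39976960·x^5 + 52428800·x^7 + 83886080·x^9 + 268435456·x^11)·Dx + (15912 + 579328·x^2 + 18954240·x^4 + 19529728·x^6 + 9961472·x^8 - 16777216·x^10 + 134217728·x^12)·Dx^2 + (8768·x + 717824·x^3 + 9994240·x^5 + 13107200·x^7 + 20971520·x^9 + 67108864·x^11)·Dx^3 + (85 + 6496·x^2 + 149248·x^4 + 1196032·x^6 + 2293760·x^8 + 6291456·x^10 + 16777216·x^12)·Dx^4  (order 4).
h: a_k = 16, 0, -352, 0, 15008/3, 0, -3483584/45, 0, 25663712/21, 0, …
ICs: h(0) = 16, h′(0) = 0, h′′(0) = -704, h′′′(0) = 0.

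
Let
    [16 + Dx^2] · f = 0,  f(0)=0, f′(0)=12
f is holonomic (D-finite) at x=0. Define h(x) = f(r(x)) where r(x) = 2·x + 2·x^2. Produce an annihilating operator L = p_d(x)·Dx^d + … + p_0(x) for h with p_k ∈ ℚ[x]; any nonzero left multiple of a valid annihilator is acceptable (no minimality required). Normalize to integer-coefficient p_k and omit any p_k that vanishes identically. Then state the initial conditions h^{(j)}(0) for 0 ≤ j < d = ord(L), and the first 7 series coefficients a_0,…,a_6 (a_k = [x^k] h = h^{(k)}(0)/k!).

L = (64 + 384·x + 768·x^2 + 512·x^3) - 2·Dx + (1 + 2·x)·Dx^2  (order 2).
h: a_k = 0, 24, 24, -256, -768, 256/5, 3840, …
ICs: h(0) = 0, h′(0) = 24.

f: a_k = 0, 12, 0, -32, 0, 128/5, 0, …
L₀ from L_f via x↦r, Dx↦r'^{-1}Dx.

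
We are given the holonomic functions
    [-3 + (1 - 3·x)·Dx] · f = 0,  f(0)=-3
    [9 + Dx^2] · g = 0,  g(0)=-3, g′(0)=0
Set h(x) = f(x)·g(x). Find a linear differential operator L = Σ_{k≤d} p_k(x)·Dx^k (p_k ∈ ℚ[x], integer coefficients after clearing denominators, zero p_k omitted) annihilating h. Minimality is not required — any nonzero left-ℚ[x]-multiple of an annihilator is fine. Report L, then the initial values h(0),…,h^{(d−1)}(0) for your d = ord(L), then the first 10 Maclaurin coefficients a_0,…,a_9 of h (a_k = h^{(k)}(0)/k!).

f: a_k = -3, -9, -27, -81, -243, -729, -2187, -6561, -19683, -59049, …
g: a_k = -3, 0, 27/2, 0, -81/8, 0, 243/80, 0, -2187/4480, 0, …
L₀ := L_f ⊗_s L_g (sym. prod.), ord ≤ 2.
L = (-9 + 27·x) + 6·Dx + (-1 + 3·x)·Dx^2  (order 2).
h: a_k = 9, 27, 81/2, 243/2, 3159/8, 9477/8, 283581/80, 850743/80, 28586277/896, 85758831/896, …
ICs: h(0) = 9, h′(0) = 27.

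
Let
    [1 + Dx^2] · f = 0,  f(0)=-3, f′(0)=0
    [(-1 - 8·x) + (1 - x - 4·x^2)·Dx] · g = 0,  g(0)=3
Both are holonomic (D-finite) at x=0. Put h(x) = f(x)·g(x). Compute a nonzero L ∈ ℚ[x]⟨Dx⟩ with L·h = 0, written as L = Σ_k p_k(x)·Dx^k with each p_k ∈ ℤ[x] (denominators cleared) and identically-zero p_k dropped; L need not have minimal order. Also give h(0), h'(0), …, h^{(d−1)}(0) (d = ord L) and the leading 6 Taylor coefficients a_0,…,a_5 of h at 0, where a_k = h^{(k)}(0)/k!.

L = (7 + x + 4·x^2) + (2 + 16·x)·Dx + (-1 + x + 4·x^2)·Dx^2  (order 2).
h: a_k = -9, -9, -81/2, -153/2, -1911/8, -4359/8, …
ICs: h(0) = -9, h′(0) = -9.

f: a_k = -3, 0, 3/2, 0, -1/8, 0, …
g: a_k = 3, 3, 15, 27, 87, 195, …
Sym-product of L_f,L_g gives L₀ (≤ ord 2).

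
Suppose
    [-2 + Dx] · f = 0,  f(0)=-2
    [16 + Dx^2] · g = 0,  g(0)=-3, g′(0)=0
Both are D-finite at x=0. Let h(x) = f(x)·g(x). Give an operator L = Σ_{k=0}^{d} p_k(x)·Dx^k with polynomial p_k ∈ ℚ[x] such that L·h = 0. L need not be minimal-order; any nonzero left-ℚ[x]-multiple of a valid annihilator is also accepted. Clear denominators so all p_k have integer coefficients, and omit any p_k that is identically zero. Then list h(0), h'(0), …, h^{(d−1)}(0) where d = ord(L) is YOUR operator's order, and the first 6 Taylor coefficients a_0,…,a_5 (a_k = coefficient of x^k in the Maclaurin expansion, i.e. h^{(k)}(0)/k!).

L = 20 - 4·Dx + Dx^2  (order 2).
h: a_k = 6, 12, -36, -88, -28, 328/5, …
ICs: h(0) = 6, h′(0) = 12.

f: a_k = -2, -4, -4, -8/3, -4/3, -8/15, …
g: a_k = -3, 0, 24, 0, -32, 0, …
Sym-product of L_f,L_g gives L₀ (≤ ord 2).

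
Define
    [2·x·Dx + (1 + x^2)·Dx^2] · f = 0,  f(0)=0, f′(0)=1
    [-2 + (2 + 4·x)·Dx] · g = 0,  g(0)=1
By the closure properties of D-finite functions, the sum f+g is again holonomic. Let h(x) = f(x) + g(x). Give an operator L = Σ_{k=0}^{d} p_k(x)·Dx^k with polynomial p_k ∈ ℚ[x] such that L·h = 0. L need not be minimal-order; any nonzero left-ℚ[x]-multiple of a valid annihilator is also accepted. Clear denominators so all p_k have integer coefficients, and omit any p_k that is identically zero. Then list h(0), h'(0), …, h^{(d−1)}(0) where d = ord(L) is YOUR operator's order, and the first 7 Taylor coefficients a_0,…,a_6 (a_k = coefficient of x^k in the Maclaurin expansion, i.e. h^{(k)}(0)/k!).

f: a_k = 0, 1, 0, -1/3, 0, 1/5, 0, …
g: a_k = 1, 1, -1/2, 1/2, -5/8, 7/8, -21/16, …
h₀=f+g: left-lcm gives L₀, ord ≤ 3.
L = (-4 - 20·x + 12·x^2 + 12·x^3)·Dx + (-10 - 16·x - 16·x^2 + 48·x^3 + 42·x^4)·Dx^2 + (-2 + 12·x^2 + 12·x^3 + 14·x^4 + 12·x^5)·Dx^3  (order 3).
h: a_k = 1, 2, -1/2, 1/6, -5/8, 43/40, -21/16, …
ICs: h(0) = 1, h′(0) = 2, h′′(0) = -1.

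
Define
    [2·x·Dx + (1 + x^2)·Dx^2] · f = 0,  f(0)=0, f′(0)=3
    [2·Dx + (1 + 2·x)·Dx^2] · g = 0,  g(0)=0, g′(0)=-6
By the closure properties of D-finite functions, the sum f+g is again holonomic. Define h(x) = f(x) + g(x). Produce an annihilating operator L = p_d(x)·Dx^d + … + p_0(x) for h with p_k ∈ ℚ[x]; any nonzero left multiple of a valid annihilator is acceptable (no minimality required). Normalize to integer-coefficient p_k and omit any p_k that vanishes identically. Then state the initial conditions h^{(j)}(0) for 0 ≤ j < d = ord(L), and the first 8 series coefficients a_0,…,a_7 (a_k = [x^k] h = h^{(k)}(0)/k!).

L = (-2 - 12·x + 6·x^2 + 4·x^3)·Dx + (-5 - 4·x - 9·x^2 + 12·x^3 + 8·x^4)·Dx^2 + (-1 - x + 2·x^2 + x^3 + 3·x^4 + 2·x^5)·Dx^3  (order 3).
h: a_k = 0, -3, 6, -9, 12, -93/5, 32, -387/7, …
ICs: h(0) = 0, h′(0) = -3, h′′(0) = 12.

f: a_k = 0, 3, 0, -1, 0, 3/5, 0, -3/7, …
g: a_k = 0, -6, 6, -8, 12, -96/5, 32, -384/7, …
Sum ⇒ L₀ = lclm(L_f,L_g) in ℚ(x)⟨Dx⟩.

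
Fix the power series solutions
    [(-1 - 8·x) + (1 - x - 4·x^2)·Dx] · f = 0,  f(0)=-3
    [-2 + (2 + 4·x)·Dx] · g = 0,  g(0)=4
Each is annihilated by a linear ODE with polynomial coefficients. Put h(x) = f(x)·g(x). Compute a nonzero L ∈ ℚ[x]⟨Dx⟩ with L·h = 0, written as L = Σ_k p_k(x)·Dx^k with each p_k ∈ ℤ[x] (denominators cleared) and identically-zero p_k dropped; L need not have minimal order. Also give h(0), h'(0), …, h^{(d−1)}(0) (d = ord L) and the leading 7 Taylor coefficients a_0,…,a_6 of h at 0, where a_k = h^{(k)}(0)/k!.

f: a_k = -3, -3, -15, -27, -87, -195, -543, …
g: a_k = 4, 4, -2, 2, -5/2, 7/2, -21/4, …
Product ⇒ symmetric product L₀, ord ≤ 1.
L = (2 + 9·x + 12·x^2) + (-1 - x + 6·x^2 + 8·x^3)·Dx  (order 1).
h: a_k = -12, -24, -66, -168, -849/2, -1107, -11157/4, …
ICs: h(0) = -12.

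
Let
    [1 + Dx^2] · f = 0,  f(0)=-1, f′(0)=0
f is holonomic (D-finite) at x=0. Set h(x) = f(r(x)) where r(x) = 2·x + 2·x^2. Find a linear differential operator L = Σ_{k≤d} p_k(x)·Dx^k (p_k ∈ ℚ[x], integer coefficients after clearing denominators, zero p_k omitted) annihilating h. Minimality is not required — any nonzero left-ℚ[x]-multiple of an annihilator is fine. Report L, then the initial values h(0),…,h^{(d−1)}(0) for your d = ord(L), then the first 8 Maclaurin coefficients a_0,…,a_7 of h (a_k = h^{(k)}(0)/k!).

L = (4 + 24·x + 48·x^2 + 32·x^3) - 2·Dx + (1 + 2·x)·Dx^2  (order 2).
h: a_k = -1, 0, 2, 4, 4/3, -8/3, -176/45, -32/15, …
ICs: h(0) = -1, h′(0) = 0.

f: a_k = -1, 0, 1/2, 0, -1/24, 0, 1/720, 0, …
Substitute x→r, Dx→(1/r')Dx; clear ⇒ L₀.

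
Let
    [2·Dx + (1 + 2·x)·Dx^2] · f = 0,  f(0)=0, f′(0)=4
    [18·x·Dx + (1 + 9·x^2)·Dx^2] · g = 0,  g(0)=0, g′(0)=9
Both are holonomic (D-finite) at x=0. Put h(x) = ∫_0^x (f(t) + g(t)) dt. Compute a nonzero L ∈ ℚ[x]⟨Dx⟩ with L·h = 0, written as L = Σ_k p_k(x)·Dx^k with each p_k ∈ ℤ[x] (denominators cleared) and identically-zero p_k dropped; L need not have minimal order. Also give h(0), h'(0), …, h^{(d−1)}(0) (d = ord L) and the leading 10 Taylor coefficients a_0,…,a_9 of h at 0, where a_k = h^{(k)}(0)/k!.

L = (-18 - 108·x + 486·x^2 + 324·x^3)·Dx^2 + (-13 - 36·x + 135·x^2 + 972·x^3 + 648·x^4)·Dx^3 + (-1 + 7·x + 18·x^2 + 81·x^3 + 243·x^4 + 162·x^5)·Dx^4  (order 4).
h: a_k = 0, 0, 13/2, -4/3, -65/12, -8/5, 793/30, -64/21, -6305/56, -64/9, …
ICs: h(0) = 0, h′(0) = 0, h′′(0) = 13, h′′′(0) = -8.

f: a_k = 0, 4, -4, 16/3, -8, 64/5, -64/3, 256/7, -64, 1024/9, …
g: a_k = 0, 9, 0, -27, 0, 729/5, 0, -6561/7, 0, 6561, …
f+g: L₀ = lclm(L_f,L_g), ord ≤ 2+2.
∫: right-multiply L₀ by Dx.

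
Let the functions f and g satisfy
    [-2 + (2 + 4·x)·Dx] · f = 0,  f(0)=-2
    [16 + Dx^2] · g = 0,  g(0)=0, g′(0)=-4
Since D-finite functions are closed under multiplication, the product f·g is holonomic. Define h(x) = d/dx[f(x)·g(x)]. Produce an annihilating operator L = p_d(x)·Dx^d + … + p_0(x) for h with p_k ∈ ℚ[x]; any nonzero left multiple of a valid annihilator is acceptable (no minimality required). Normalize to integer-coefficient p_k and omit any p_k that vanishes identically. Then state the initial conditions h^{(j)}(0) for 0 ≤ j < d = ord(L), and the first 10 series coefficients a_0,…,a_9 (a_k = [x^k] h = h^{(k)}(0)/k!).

f: a_k = -2, -2, 1, -1, 5/4, -7/4, 21/8, -33/8, 429/64, -715/64, …
g: a_k = 0, -4, 0, 32/3, 0, -128/15, 0, 1024/315, 0, -2048/2835, …
Sym-product of L_f,L_g gives L₀ (≤ ord 2).
h₀' ⇒ L via d/dx closure of L₀.
L = (413 + 2688·x + 6784·x^2 + 8192·x^3 + 4096·x^4) + (-26 - 180·x - 384·x^2 - 256·x^3)·Dx + (19 + 140·x + 396·x^2 + 512·x^3 + 256·x^4)·Dx^2  (order 2).
h: a_k = 8, 16, -76, -208/3, 341/3, 402/5, -7687/90, -68/63, -216983/5040, 626641/4536, …
ICs: h(0) = 8, h′(0) = 16.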